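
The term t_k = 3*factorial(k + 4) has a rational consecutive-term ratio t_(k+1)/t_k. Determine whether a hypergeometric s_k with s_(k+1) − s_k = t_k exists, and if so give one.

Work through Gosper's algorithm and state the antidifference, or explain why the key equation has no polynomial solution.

none — t_k is not Gosper-summable

t_(k+1)/t_k = k + 5.
So A=k + 5 and B=1, with C=1.
f must satisfy (k + 5)·f(k+1) − (1)·f(k) = 1.
Bound: deg f ≤ -1.
Negative degree bound (-1): no f exists, t_k not Gosper-summable.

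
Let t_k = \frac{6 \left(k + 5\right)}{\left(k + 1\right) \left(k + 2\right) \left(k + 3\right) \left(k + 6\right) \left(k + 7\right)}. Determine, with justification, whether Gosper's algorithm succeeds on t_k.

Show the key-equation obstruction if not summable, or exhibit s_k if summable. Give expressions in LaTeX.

Yes. s_k = \frac{k \left(k^{2} + 9 k + 20\right)}{6 \left(k^{3} + 9 k^{2} + 20 k + 12\right)}.

The ratio is (k + 1)*(k + 6)**2/((k + 4)*(k + 5)*(k + 8)).
So A=k + 1 and B=k + 8, with C=k**3 + 14*k**2 + 65*k + 100.
Key eq: (k + 1)·f(k+1) = (k + 7)·f(k) + (k**3 + 14*k**2 + 65*k + 100).
d = 6 from the (1,1,3) case.
Solve for f: f(k) = k*(k + 3)*(k + 4)**2*(k + 5)**2/36 (degree 6 ≤ 6).
R(k) = B(k−1)·f(k)/C(k) = k*(k + 3)*(k + 4)*(k + 7)/36; s_k = R·t_k = k*(k**2 + 9*k + 20)/(6*(k**3 + 9*k**2 + 20*k + 12)).
Verify: 6*(k + 5)/(k**5 + 19*k**4 + 131*k**3 + 401*k**2 + 540*k + 252) matches t_k.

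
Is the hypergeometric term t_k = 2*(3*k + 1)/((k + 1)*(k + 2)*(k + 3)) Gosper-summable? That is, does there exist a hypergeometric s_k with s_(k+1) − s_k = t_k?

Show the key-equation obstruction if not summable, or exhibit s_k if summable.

Step 1: r(k) = (k + 1)*(3*k + 4)/((k + 4)*(3*k + 1)).
A = k + 1, B = k + 4, C = k + 1/3.
Key eq: (k + 1)·f(k+1) = (k + 3)·f(k) + (k + 1/3).
From deg A=1, deg B=1, deg C=1: d=2.
Solve for f: f(k) = k**2/3 (degree 2 ≤ 2).
Get s_k = R·t_k = 2*k**2/((k + 1)*(k + 2)) with R(k) = B(k−1)f(k)/C(k) = k**2*(k + 3)/(3*k + 1).
Verify: 2*(3*k + 1)/(k**3 + 6*k**2 + 11*k + 6) matches t_k.

Yes. s_k = 2*k**2/((k + 1)*(k + 2)).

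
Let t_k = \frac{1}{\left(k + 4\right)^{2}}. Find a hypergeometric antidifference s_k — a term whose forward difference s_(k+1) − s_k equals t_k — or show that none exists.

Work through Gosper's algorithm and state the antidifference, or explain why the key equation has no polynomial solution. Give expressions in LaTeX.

Ratio r(k) = (k + 4)**2/(k + 5)**2.
Take A(k)=k**2 + 8*k + 16, B(k)=k**2 + 10*k + 25, C(k)=1.
Solve (k**2 + 8*k + 16)·f(k+1) − (k**2 + 8*k + 16)·f(k) = 1.
Degrees (2,2,0) ⇒ d ≤ 0.
Write f(k) = c0. Then LHS − RHS = -1, requiring -1 = 0: contradictory. No certificate.

none (Gosper's algorithm certifies no s_k)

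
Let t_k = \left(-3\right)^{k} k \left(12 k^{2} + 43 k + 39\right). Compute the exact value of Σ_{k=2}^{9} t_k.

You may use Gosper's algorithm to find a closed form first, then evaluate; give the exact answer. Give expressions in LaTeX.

Σ = -198817704

Ratio r(k) = 3*(-12*k**3 - 79*k**2 - 161*k - 94)/(k*(12*k**2 + 43*k + 39)).
A = -3, B = 1, C = k**3 + 43*k**2/12 + 13*k/4.
Key eq: (-3)·f(k+1) = (1)·f(k) + (k**3 + 43*k**2/12 + 13*k/4).
From deg A=0, deg B=0, deg C=3: d=3.
Solving with deg f ≤ 3: f(k) = -(3*k**3 + 4*k**2 - 3*k - 3)/12.
Then R = B(k−1)f/C = -(3*k**3 + 4*k**2 - 3*k - 3)/(k*(12*k**2 + 43*k + 39)), so s_k = R(k)·t_k = (-3)**k*(-3*k**3 - 4*k**2 + 3*k + 3).
Δs = (-3)**k*k*(12*k**2 + 43*k + 39), as required.
Evaluate s at k=10 and k=2: -198817983 and -279; difference -198817704.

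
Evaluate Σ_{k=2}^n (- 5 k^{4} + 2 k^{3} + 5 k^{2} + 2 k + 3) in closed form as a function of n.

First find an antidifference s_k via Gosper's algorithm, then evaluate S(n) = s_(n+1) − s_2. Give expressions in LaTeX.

S(n) = - n^{5} - 2 n^{4} + n^{3} + 4 n^{2} + 5 n - 7

Ratio r(k) = (5*k**4 + 18*k**3 + 19*k**2 + 2*k - 7)/(5*k**4 - 2*k**3 - 5*k**2 - 2*k - 3).
A = 1, B = 1, C = k**4 - 2*k**3/5 - k**2 - 2*k/5 - 3/5.
Key eq: (1)·f(k+1) = (1)·f(k) + (k**4 - 2*k**3/5 - k**2 - 2*k/5 - 3/5).
deg f ≤ 5 (via 0,0,4).
Match coefficients ⇒ f(k) = k*(k**4 - 3*k**3 + k**2 + k - 3)/5.
Certificate R = B(k−1)f/C = k*(k**4 - 3*k**3 + k**2 + k - 3)/(5*k**4 - 2*k**3 - 5*k**2 - 2*k - 3) gives s_k = k*(-k**4 + 3*k**3 - k**2 - k + 3).
Δs = -5*k**4 + 2*k**3 + 5*k**2 + 2*k + 3, as required.
s_(n+1) = -n**5 - 2*n**4 + n**3 + 4*n**2 + 5*n + 3 and s_(2) = 10, so S(n) = -n**5 - 2*n**4 + n**3 + 4*n**2 + 5*n - 7.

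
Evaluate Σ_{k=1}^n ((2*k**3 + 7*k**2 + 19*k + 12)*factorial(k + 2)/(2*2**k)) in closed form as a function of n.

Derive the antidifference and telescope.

S(n) = (-36*2**n + 2*n**5*factorial(n) + 17*n**4*factorial(n) + 58*n**3*factorial(n) + 103*n**2*factorial(n) + 96*n*factorial(n) + 36*factorial(n))/(2*2**n)

Compute t_(k+1)/t_k: get (2*k**4 + 19*k**3 + 78*k**2 + 157*k + 120)/(2*(2*k**3 + 7*k**2 + 19*k + 12)).
Factor: A=k/2 + 3/2; B=1; C=k**3 + 7*k**2/2 + 19*k/2 + 6.
Set up (k/2 + 3/2)·f(k+1) − (1)·f(k) − (k**3 + 7*k**2/2 + 19*k/2 + 6) = 0.
Degrees (1,0,3) ⇒ d ≤ 2.
Solving with deg f ≤ 2: f(k) = 2*k**2 + k + 3.
Then R = B(k−1)f/C = 2*(2*k**2 + k + 3)/(2*k**3 + 7*k**2 + 19*k + 12), so s_k = R(k)·t_k = (2*k**2 + k + 3)*factorial(k + 2)/2**k.
Δs = (2*k**3 + 7*k**2 + 19*k + 12)*factorial(k + 2)/(2*2**k), as required.
s_(n+1) = 2**(-n - 1)*(2*n**2 + 5*n + 6)*factorial(n + 3) and s_(1) = 18, so S(n) = (-36*2**n + 2*n**5*factorial(n) + 17*n**4*factorial(n) + 58*n**3*factorial(n) + 103*n**2*factorial(n) + 96*n*factorial(n) + 36*factorial(n))/(2*2**n).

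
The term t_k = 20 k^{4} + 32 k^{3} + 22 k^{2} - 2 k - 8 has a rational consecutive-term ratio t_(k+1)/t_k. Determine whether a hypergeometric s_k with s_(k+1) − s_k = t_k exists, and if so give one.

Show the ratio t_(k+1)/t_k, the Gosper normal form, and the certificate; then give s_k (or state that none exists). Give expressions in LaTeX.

The ratio is (10*k**4 + 56*k**3 + 119*k**2 + 109*k + 32)/(10*k**4 + 16*k**3 + 11*k**2 - k - 4).
So A=1 and B=1, with C=k**4 + 8*k**3/5 + 11*k**2/10 - k/10 - 2/5.
Need (1)·f(k+1) − (1)·f(k) = k**4 + 8*k**3/5 + 11*k**2/10 - k/10 - 2/5.
d = 5 from the (0,0,4) case.
Match coefficients ⇒ f(k) = k*(2*k**4 - k**3 - k**2 - 2*k - 2)/10.
Certificate R = B(k−1)f/C = k*(2*k**4 - k**3 - k**2 - 2*k - 2)/(10*k**4 + 16*k**3 + 11*k**2 - k - 4) gives s_k = 2*k*(2*k**4 - k**3 - k**2 - 2*k - 2).
Check: Δs_k = 20*k**4 + 32*k**3 + 22*k**2 - 2*k - 8. ✓

s_k = 2 k \left(2 k^{4} - k^{3} - k^{2} - 2 k - 2\right)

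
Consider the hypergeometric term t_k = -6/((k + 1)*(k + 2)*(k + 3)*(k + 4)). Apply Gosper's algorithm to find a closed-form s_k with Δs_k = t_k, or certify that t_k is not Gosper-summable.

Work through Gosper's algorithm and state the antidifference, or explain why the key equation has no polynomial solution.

s_k = k*(-k**2 - 6*k - 11)/(3*(k + 1)*(k + 2)*(k + 3))

t_(k+1)/t_k = (k + 1)/(k + 5).
A = k + 1, B = k + 5, C = 1.
f must satisfy (k + 1)·f(k+1) − (k + 4)·f(k) = 1.
Degrees (1,1,0) ⇒ d ≤ 3.
Coefficient equations give f(k) = k*(k**2 + 6*k + 11)/18.
Then R = B(k−1)f/C = k*(k + 4)*(k**2 + 6*k + 11)/18, so s_k = R(k)·t_k = k*(-k**2 - 6*k - 11)/(3*(k + 1)*(k + 2)*(k + 3)).
Check: Δs_k = -6/(k**4 + 10*k**3 + 35*k**2 + 50*k + 24). ✓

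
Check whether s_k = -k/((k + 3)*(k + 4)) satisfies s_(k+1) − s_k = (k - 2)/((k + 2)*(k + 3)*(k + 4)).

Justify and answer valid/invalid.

s_(k+1) = (-k - 1)/((k + 4)*(k + 5))
s_(k+1) − s_k = (k - 3)/(k**3 + 12*k**2 + 47*k + 60)
(s_(k+1) − s_k) − t_k = 4*(1 - k)/(k**4 + 14*k**3 + 71*k**2 + 154*k + 120)

Invalid: residual 4*(1 - k)/(k**4 + 14*k**3 + 71*k**2 + 154*k + 120) ≠ 0.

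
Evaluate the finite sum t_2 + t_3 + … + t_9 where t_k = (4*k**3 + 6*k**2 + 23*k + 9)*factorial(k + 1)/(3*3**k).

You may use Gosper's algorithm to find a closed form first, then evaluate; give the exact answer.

Compute t_(k+1)/t_k: get (4*k**4 + 26*k**3 + 83*k**2 + 136*k + 84)/(3*(4*k**3 + 6*k**2 + 23*k + 9)).
Take A(k)=k/3 + 2/3, B(k)=1, C(k)=k**3 + 3*k**2/2 + 23*k/4 + 9/4.
f must satisfy (k/3 + 2/3)·f(k+1) − (1)·f(k) = k**3 + 3*k**2/2 + 23*k/4 + 9/4.
d = 2 from the (1,0,3) case.
A polynomial solution: f(k) = 3*(4*k**2 + 2*k + 3)/4.
So s_k = (B(k−1)f/C)·t_k = (3*(4*k**2 + 2*k + 3)/(4*k**3 + 6*k**2 + 23*k + 9))·t_k = (4*k**2 + 2*k + 3)*factorial(k + 1)/3**k.
s_(k+1) − s_k = (4*k**3 + 6*k**2 + 23*k + 9)*factorial(k + 1)/(3*3**k) = t_k.
Sum = s_(10) − s_(2); s_(10) = 23161600/81, s_(2) = 46/3 ⇒ 23160358/81.

Σ = 23160358/81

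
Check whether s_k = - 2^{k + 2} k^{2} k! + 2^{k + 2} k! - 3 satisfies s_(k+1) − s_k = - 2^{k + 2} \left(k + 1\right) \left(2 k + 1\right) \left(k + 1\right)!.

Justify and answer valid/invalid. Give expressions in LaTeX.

s_(k+1) = -8*2**k*k**3*factorial(k) - 24*2**k*k**2*factorial(k) - 16*2**k*k*factorial(k) - 3
s_(k+1) − s_k = -2**(k + 2)*(k + 1)*(2*k + 1)*factorial(k + 1)
(s_(k+1) − s_k) − t_k = 0

valid; difference matches t_k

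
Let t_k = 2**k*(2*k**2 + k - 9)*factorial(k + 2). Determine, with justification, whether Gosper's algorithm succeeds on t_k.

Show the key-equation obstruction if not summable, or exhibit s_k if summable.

Step 1: r(k) = 2*(k + 3)*(k + 2*(k + 1)**2 - 8)/(2*k**2 + k - 9).
Normal form (A,B,C) = (2*k + 6, 1, k**2 + k/2 - 9/2).
Key eq: (2*k + 6)·f(k+1) = (1)·f(k) + (k**2 + k/2 - 9/2).
deg f ≤ 1 (via 1,0,2).
Solve for f: f(k) = (k - 3)/2 (degree 1 ≤ 1).
So s_k = (B(k−1)f/C)·t_k = ((k - 3)/(2*k**2 + k - 9))·t_k = 2**k*(k - 3)*factorial(k + 2).
Δs = 2**k*(2*k**2 + k - 9)*factorial(k + 2), as required.

Yes. s_k = 2**k*(k - 3)*factorial(k + 2).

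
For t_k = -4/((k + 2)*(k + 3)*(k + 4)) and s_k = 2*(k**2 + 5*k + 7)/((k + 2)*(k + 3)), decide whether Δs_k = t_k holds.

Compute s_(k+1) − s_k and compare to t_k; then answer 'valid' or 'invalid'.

s_(k+1) = 2*(5*k + (k + 1)**2 + 12)/((k + 3)*(k + 4))
s_(k+1) − s_k = -4/(k**3 + 9*k**2 + 26*k + 24)
(s_(k+1) − s_k) − t_k = 0

Valid — Δs_k = t_k.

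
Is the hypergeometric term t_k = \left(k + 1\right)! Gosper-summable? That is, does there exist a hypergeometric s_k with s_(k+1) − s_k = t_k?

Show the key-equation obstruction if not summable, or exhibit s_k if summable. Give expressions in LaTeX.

No — t_k has no hypergeometric antidifference.

Step 1: r(k) = k + 2.
Gosper form: A/B · C(k+1)/C(k) with A=k + 2, B=1, C=1.
Need (k + 2)·f(k+1) − (1)·f(k) = 1.
Bound: deg f ≤ -1.
deg f ≤ -1 is impossible — no certificate.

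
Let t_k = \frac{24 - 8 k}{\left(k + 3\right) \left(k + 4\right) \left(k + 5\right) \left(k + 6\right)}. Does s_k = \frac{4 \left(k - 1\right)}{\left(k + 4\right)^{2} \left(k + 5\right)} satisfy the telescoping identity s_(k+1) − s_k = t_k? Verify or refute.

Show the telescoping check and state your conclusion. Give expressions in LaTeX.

Invalid: residual \frac{4 \left(3 k^{2} + 7 k - 30\right)}{k^{6} + 27 k^{5} + 301 k^{4} + 1773 k^{3} + 5818 k^{2} + 10080 k + 7200} ≠ 0.

s_(k+1) = 4*k/((k + 5)**2*(k + 6))
s_(k+1) − s_k = 4*(k*(k + 4)**2 + (1 - k)*(k + 5)*(k + 6))/((k + 4)**2*(k + 5)**2*(k + 6))
(s_(k+1) − s_k) − t_k = 4*(3*k**2 + 7*k - 30)/(k**6 + 27*k**5 + 301*k**4 + 1773*k**3 + 5818*k**2 + 10080*k + 7200)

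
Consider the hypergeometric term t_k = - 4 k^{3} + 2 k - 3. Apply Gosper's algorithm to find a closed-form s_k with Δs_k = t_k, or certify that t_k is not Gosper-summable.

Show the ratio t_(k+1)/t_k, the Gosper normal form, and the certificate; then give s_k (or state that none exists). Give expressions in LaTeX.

s_k = k \left(- k^{3} + 2 k^{2} - 4\right)

Step 1: r(k) = (-2*k + 4*(k + 1)**3 + 1)/(4*k**3 - 2*k + 3).
Normal form (A,B,C) = (1, 1, k**3 - k/2 + 3/4).
Need (1)·f(k+1) − (1)·f(k) = k**3 - k/2 + 3/4.
Degrees (0,0,3) ⇒ d ≤ 4.
Solving with deg f ≤ 4: f(k) = k*(k**3 - 2*k**2 + 4)/4.
Then R = B(k−1)f/C = k*(k**3 - 2*k**2 + 4)/(4*k**3 - 2*k + 3), so s_k = R(k)·t_k = k*(-k**3 + 2*k**2 - 4).
Check: Δs_k = -4*k**3 + 2*k - 3. ✓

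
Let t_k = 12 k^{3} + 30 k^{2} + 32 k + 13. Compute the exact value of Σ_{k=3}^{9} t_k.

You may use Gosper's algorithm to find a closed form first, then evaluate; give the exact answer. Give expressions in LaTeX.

Σ = 34027

Compute t_(k+1)/t_k: get (12*k**3 + 66*k**2 + 128*k + 87)/(12*k**3 + 30*k**2 + 32*k + 13).
Normal form (A,B,C) = (1, 1, k**3 + 5*k**2/2 + 8*k/3 + 13/12).
f must satisfy (1)·f(k+1) − (1)·f(k) = k**3 + 5*k**2/2 + 8*k/3 + 13/12.
d = 4 from the (0,0,3) case.
Coefficient equations give f(k) = k*(3*k**3 + 4*k**2 + 4*k + 2)/12.
So s_k = (B(k−1)f/C)·t_k = (k*(3*k**3 + 4*k**2 + 4*k + 2)/(12*k**3 + 30*k**2 + 32*k + 13))·t_k = k*(3*k**3 + 4*k**2 + 4*k + 2).
Verify: 12*k**3 + 30*k**2 + 32*k + 13 matches t_k.
Telescoping: Σ = s_(10) − s_(3) = 34420 − (393) = 34027.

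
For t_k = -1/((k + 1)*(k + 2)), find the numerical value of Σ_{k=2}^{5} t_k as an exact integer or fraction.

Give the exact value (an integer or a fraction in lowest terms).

Σ = -4/21

Ratio r(k) = (k + 1)/(k + 3).
Gosper form: A/B · C(k+1)/C(k) with A=k + 1, B=k + 3, C=1.
Set up (k + 1)·f(k+1) − (k + 2)·f(k) − (1) = 0.
d = 1 from the (1,1,0) case.
A polynomial solution: f(k) = k.
Certificate R = B(k−1)f/C = k*(k + 2) gives s_k = -k/(k + 1).
s_(k+1) − s_k = -1/(k**2 + 3*k + 2) = t_k.
Sum = s_(6) − s_(2); s_(6) = -6/7, s_(2) = -2/3 ⇒ -4/21.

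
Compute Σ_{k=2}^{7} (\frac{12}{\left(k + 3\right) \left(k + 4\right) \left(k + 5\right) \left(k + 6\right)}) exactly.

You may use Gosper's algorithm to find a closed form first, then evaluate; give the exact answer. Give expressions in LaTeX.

Σ = 251/15015

The ratio is (k + 3)/(k + 7).
Gosper form: A/B · C(k+1)/C(k) with A=k + 3, B=k + 7, C=1.
Key eq: (k + 3)·f(k+1) = (k + 6)·f(k) + (1).
Bound: deg f ≤ 3.
Solve for f: f(k) = k*(k**2 + 12*k + 47)/180 (degree 3 ≤ 3).
R(k) = B(k−1)·f(k)/C(k) = k*(k + 6)*(k**2 + 12*k + 47)/180; s_k = R·t_k = k*(k**2 + 12*k + 47)/(15*(k + 3)*(k + 4)*(k + 5)).
Verify: 12/(k**4 + 18*k**3 + 119*k**2 + 342*k + 360) matches t_k.
Σ_(k=2)^(7) t_k = s_(8) − s_(2) = 46/715 − (1/21) = 251/15015.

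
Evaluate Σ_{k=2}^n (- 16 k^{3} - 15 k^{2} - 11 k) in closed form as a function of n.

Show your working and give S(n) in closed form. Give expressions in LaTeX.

r(k) = (16*k**3 + 63*k**2 + 89*k + 42)/(k*(16*k**2 + 15*k + 11)) after simplifying.
Gosper form: A/B · C(k+1)/C(k) with A=1, B=1, C=k**3 + 15*k**2/16 + 11*k/16.
Set up (1)·f(k+1) − (1)·f(k) − (k**3 + 15*k**2/16 + 11*k/16) = 0.
From deg A=0, deg B=0, deg C=3: d=4.
A polynomial solution: f(k) = k*(k - 1)*(4*k**2 + k + 3)/16.
So s_k = (B(k−1)f/C)·t_k = ((k - 1)*(4*k**2 + k + 3)/(16*k**2 + 15*k + 11))·t_k = k*(-4*k**3 + 3*k**2 - 2*k + 3).
Check: Δs_k = k*(-16*k**2 - 15*k - 11). ✓
Evaluate: s_(n+1) = n*(-4*n**3 - 13*n**2 - 17*n - 8); subtract s_(2) = -42 ⇒ S(n) = -4*n**4 - 13*n**3 - 17*n**2 - 8*n + 42.

S(n) = - 4 n^{4} - 13 n^{3} - 17 n^{2} - 8 n + 42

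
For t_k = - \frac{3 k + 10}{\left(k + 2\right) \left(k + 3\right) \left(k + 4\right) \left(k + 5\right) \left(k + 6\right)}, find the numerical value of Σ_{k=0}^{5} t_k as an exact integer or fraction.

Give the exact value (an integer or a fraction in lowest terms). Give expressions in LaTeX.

Step 1: r(k) = (k + 2)*(3*k + 13)/((k + 7)*(3*k + 10)).
A = k + 2, B = k + 7, C = k + 10/3.
Need (k + 2)·f(k+1) − (k + 6)·f(k) = k + 10/3.
From deg A=1, deg B=1, deg C=1: d=4.
Coefficient equations give f(k) = k*(k + 3)*(k**2 + 11*k + 38)/120.
Get s_k = R·t_k = k*(-k**2 - 11*k - 38)/(40*(k**3 + 11*k**2 + 38*k + 40)) with R(k) = B(k−1)f(k)/C(k) = k*(k + 3)*(k + 6)*(k**2 + 11*k + 38)/(40*(3*k + 10)).
s_(k+1) − s_k = (-3*k - 10)/(k**5 + 20*k**4 + 155*k**3 + 580*k**2 + 1044*k + 720) = t_k.
Sum = s_(6) − s_(0); s_(6) = -21/880, s_(0) = 0 ⇒ -21/880.

Σ = -21/880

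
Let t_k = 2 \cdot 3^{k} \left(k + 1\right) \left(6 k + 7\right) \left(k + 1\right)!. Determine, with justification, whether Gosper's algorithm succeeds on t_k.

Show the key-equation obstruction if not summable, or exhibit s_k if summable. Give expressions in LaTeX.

Yes. s_k = 2 \cdot 3^{k} \left(2 k - 1\right) \left(k + 1\right)!.

Ratio r(k) = (k + 2)**2*(18*k + 39)/((k + 1)*(6*k + 7)).
Take A(k)=3*k + 6, B(k)=1, C(k)=k**2 + 13*k/6 + 7/6.
Solve (3*k + 6)·f(k+1) − (1)·f(k) = k**2 + 13*k/6 + 7/6.
Bound: deg f ≤ 1.
Coefficient equations give f(k) = (2*k - 1)/6.
Certificate R = B(k−1)f/C = (2*k - 1)/((k + 1)*(6*k + 7)) gives s_k = 2*3**k*(2*k - 1)*factorial(k + 1).
Δs = 2*3**k*(k + 1)*(6*k + 7)*factorial(k + 1), as required.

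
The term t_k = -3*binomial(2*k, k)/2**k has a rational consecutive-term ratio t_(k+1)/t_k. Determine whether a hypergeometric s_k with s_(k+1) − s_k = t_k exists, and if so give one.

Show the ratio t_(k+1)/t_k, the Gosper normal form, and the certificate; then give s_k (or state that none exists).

r(k) = (2*k + 1)/(k + 1) after simplifying.
Take A(k)=2*k + 1, B(k)=k + 1, C(k)=1.
Solve (2*k + 1)·f(k+1) − (k)·f(k) = 1.
Bound: deg f ≤ -1.
Bound -1 < 0, so the key equation has no polynomial solution.

none — t_k is not Gosper-summable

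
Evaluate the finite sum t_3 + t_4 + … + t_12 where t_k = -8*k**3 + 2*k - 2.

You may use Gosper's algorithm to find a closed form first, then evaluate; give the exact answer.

t_(k+1)/t_k = (-k + 4*(k + 1)**3)/(4*k**3 - k + 1).
So A=1 and B=1, with C=k**3 - k/4 + 1/4.
Solve (1)·f(k+1) − (1)·f(k) = k**3 - k/4 + 1/4.
Bound: deg f ≤ 4.
Solve for f: f(k) = k*(2*k**3 - 4*k**2 + k + 3)/8 (degree 4 ≤ 4).
Certificate R = B(k−1)f/C = k*(2*k**3 - 4*k**2 + k + 3)/(2*(4*k**3 - k + 1)) gives s_k = k*(-2*k**3 + 4*k**2 - k - 3).
Check: Δs_k = -8*k**3 + 2*k - 2. ✓
Telescoping: Σ = s_(13) − s_(3) = -48542 − (-72) = -48470.

Σ = -48470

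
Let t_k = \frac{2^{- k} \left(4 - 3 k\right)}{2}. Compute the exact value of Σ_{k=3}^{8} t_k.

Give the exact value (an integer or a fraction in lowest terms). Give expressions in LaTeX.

r(k) = (3*k - 1)/(2*(3*k - 4)) after simplifying.
A = 1/2, B = 1, C = k - 4/3.
Key eq: (1/2)·f(k+1) = (1)·f(k) + (k - 4/3).
Degrees (0,0,1) ⇒ d ≤ 1.
Solving with deg f ≤ 1: f(k) = -2*(3*k - 1)/3.
Then R = B(k−1)f/C = -2*(3*k - 1)/(3*k - 4), so s_k = R(k)·t_k = (3*k - 1)/2**k.
s_(k+1) − s_k = (4 - 3*k)/(2*2**k) = t_k.
Σ_(k=3)^(8) t_k = s_(9) − s_(3) = 13/256 − (1) = -243/256.

Σ = -243/256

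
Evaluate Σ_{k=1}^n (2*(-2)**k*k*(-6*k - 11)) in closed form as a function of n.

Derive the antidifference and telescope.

S(n) = -8*(-2)**n*n**2 - 20*(-2)**n*n - 4*(-2)**n + 4

t_(k+1)/t_k = -2*(k + 1)*(6*k + 17)/(k*(6*k + 11)).
Factor: A=-2; B=1; C=k**2 + 11*k/6.
Set up (-2)·f(k+1) − (1)·f(k) − (k**2 + 11*k/6) = 0.
Bound: deg f ≤ 2.
Coefficient equations give f(k) = -(2*k**2 + k - 2)/6.
Then R = B(k−1)f/C = -(2*k**2 + k - 2)/(k*(6*k + 11)), so s_k = R(k)·t_k = (-2)**(k + 1)*(-2*k**2 - k + 2).
Δs = 2*(-2)**k*k*(-6*k - 11), as required.
Evaluate: s_(n+1) = (-2)**(n + 2)*(-2*n**2 - 5*n - 1); subtract s_(1) = -4 ⇒ S(n) = -8*(-2)**n*n**2 - 20*(-2)**n*n - 4*(-2)**n + 4.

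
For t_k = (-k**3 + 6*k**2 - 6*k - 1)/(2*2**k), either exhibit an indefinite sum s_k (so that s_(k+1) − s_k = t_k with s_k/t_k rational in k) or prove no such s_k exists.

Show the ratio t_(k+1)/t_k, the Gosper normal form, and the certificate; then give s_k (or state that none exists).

r(k) = (k**3 - 3*k**2 - 3*k + 2)/(2*(k**3 - 6*k**2 + 6*k + 1)) after simplifying.
Take A(k)=1/2, B(k)=1, C(k)=k**3 - 6*k**2 + 6*k + 1.
f must satisfy (1/2)·f(k+1) − (1)·f(k) = k**3 - 6*k**2 + 6*k + 1.
Bound: deg f ≤ 3.
Solve for f: f(k) = -2*(k**3 - 3*k**2 + 3*k + 2) (degree 3 ≤ 3).
So s_k = (B(k−1)f/C)·t_k = (-2*(k**3 - 3*k**2 + 3*k + 2)/(k**3 - 6*k**2 + 6*k + 1))·t_k = (k**3 - 3*k**2 + 3*k + 2)/2**k.
Verify: (-k**3 + 6*k**2 - 6*k - 1)/(2*2**k) matches t_k.

s_k = (k**3 - 3*k**2 + 3*k + 2)/2**k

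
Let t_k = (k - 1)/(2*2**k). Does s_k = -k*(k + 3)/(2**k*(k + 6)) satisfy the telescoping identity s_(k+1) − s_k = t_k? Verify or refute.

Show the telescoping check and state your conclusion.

s_(k+1) = -(k + 1)*(k + 4)/(2*2**k*(k + 7))
s_(k+1) − s_k = (k**3 + 9*k**2 + 8*k - 24)/(2*2**k*(k**2 + 13*k + 42))
(s_(k+1) − s_k) − t_k = 3*(-k**2 - 7*k + 6)/(2*2**k*(k**2 + 13*k + 42))

Invalid: residual 3*(-k**2 - 7*k + 6)/(2*2**k*(k**2 + 13*k + 42)) ≠ 0.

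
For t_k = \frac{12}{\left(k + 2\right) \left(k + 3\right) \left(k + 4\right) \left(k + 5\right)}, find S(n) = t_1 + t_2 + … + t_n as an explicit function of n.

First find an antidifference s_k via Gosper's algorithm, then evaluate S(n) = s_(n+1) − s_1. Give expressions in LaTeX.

Ratio r(k) = (k + 2)/(k + 6).
A = k + 2, B = k + 6, C = 1.
Solve (k + 2)·f(k+1) − (k + 5)·f(k) = 1.
deg f ≤ 3 (via 1,1,0).
Solving with deg f ≤ 3: f(k) = k*(k**2 + 9*k + 26)/72.
Certificate R = B(k−1)f/C = k*(k + 5)*(k**2 + 9*k + 26)/72 gives s_k = k*(k**2 + 9*k + 26)/(6*(k + 2)*(k + 3)*(k + 4)).
Check: Δs_k = 12/(k**4 + 14*k**3 + 71*k**2 + 154*k + 120). ✓
Σ_(k=1)^n t_k = s_(n+1) − s_(1) = ((n**3 + 12*n**2 + 47*n + 36)/(6*(n**3 + 12*n**2 + 47*n + 60))) − (1/10), i.e. n*(n**2 + 12*n + 47)/(15*(n**3 + 12*n**2 + 47*n + 60)).

S(n) = \frac{n \left(n^{2} + 12 n + 47\right)}{15 \left(n^{3} + 12 n^{2} + 47 n + 60\right)}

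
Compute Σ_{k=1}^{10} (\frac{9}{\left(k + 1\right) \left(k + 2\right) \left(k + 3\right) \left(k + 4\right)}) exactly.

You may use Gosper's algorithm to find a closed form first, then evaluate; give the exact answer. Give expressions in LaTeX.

Compute t_(k+1)/t_k: get (k + 1)/(k + 5).
Take A(k)=k + 1, B(k)=k + 5, C(k)=1.
Solve (k + 1)·f(k+1) − (k + 4)·f(k) = 1.
From deg A=1, deg B=1, deg C=0: d=3.
A polynomial solution: f(k) = k*(k**2 + 6*k + 11)/18.
Certificate R = B(k−1)f/C = k*(k + 4)*(k**2 + 6*k + 11)/18 gives s_k = k*(k**2 + 6*k + 11)/(2*(k + 1)*(k + 2)*(k + 3)).
s_(k+1) − s_k = 9/(k**4 + 10*k**3 + 35*k**2 + 50*k + 24) = t_k.
Sum = s_(11) − s_(1); s_(11) = 363/728, s_(1) = 3/8 ⇒ 45/364.

Σ = 45/364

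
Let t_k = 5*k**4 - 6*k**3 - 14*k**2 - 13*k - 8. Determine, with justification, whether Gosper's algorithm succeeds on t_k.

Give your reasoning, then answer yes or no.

Yes. s_k = k*(k**4 - 4*k**3 - k - 4).

t_(k+1)/t_k = (5*k**4 + 14*k**3 - 2*k**2 - 39*k - 36)/(5*k**4 - 6*k**3 - 14*k**2 - 13*k - 8).
Normal form (A,B,C) = (1, 1, k**4 - 6*k**3/5 - 14*k**2/5 - 13*k/5 - 8/5).
Set up (1)·f(k+1) − (1)·f(k) − (k**4 - 6*k**3/5 - 14*k**2/5 - 13*k/5 - 8/5) = 0.
Degrees (0,0,4) ⇒ d ≤ 5.
Solving with deg f ≤ 5: f(k) = k*(k**4 - 4*k**3 - k - 4)/5.
So s_k = (B(k−1)f/C)·t_k = (k*(k**4 - 4*k**3 - k - 4)/(5*k**4 - 6*k**3 - 14*k**2 - 13*k - 8))·t_k = k*(k**4 - 4*k**3 - k - 4).
Verify: 5*k**4 - 6*k**3 - 14*k**2 - 13*k - 8 matches t_k.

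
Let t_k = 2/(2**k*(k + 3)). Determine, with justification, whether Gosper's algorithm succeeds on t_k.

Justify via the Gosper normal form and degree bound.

No — t_k has no hypergeometric antidifference.

Compute t_(k+1)/t_k: get (k + 3)/(2*(k + 4)).
Factor: A=k/2 + 3/2; B=k + 4; C=1.
Key eq: (k/2 + 3/2)·f(k+1) = (k + 3)·f(k) + (1).
deg f ≤ -1 (via 1,1,0).
deg f ≤ -1 is impossible — no certificate.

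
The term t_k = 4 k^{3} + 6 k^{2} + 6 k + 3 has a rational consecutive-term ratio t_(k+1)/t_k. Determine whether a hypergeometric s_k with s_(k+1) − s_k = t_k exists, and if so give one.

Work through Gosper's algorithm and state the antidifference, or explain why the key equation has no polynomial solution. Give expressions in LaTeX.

s_k = k \left(k^{3} + k + 1\right)

The ratio is (4*k**3 + 18*k**2 + 30*k + 19)/(4*k**3 + 6*k**2 + 6*k + 3).
Gosper form: A/B · C(k+1)/C(k) with A=1, B=1, C=k**3 + 3*k**2/2 + 3*k/2 + 3/4.
f must satisfy (1)·f(k+1) − (1)·f(k) = k**3 + 3*k**2/2 + 3*k/2 + 3/4.
Degrees (0,0,3) ⇒ d ≤ 4.
Solving with deg f ≤ 4: f(k) = k*(k**3 + k + 1)/4.
R(k) = B(k−1)·f(k)/C(k) = k*(k**3 + k + 1)/(4*k**3 + 6*k**2 + 6*k + 3); s_k = R·t_k = k*(k**3 + k + 1).
s_(k+1) − s_k = 4*k**3 + 6*k**2 + 6*k + 3 = t_k.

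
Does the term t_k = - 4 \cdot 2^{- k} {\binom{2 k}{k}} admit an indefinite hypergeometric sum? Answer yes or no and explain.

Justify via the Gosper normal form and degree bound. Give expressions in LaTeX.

r(k) = (2*k + 1)/(k + 1) after simplifying.
Take A(k)=2*k + 1, B(k)=k + 1, C(k)=1.
Set up (2*k + 1)·f(k+1) − (k)·f(k) − (1) = 0.
Degrees (1,1,0) ⇒ d ≤ -1.
d = -1 < 0 ⇒ no nonzero polynomial f; not summable.

No — t_k has no hypergeometric antidifference.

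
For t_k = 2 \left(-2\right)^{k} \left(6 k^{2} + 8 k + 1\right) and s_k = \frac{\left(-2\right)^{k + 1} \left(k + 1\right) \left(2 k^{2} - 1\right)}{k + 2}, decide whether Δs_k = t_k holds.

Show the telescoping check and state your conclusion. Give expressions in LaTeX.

Invalid: residual \frac{\left(-2\right)^{k + 1} \left(6 k^{3} + 22 k^{2} + 17 k + 1\right)}{k^{2} + 5 k + 6} ≠ 0.

s_(k+1) = (-2)**(k + 2)*(k + 2)*(2*(k + 1)**2 - 1)/(k + 3)
s_(k+1) − s_k = 2*(-2)**k*(6*k**4 + 32*k**3 + 55*k**2 + 36*k + 5)/(k**2 + 5*k + 6)
(s_(k+1) − s_k) − t_k = (-2)**(k + 1)*(6*k**3 + 22*k**2 + 17*k + 1)/(k**2 + 5*k + 6)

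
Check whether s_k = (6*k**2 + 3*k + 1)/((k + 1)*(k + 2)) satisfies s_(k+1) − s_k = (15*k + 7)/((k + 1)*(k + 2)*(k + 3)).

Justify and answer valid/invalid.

Valid: the claim telescopes to t_k.

s_(k+1) = (3*k + 6*(k + 1)**2 + 4)/((k + 2)*(k + 3))
s_(k+1) − s_k = (15*k + 7)/(k**3 + 6*k**2 + 11*k + 6)
(s_(k+1) − s_k) − t_k = 0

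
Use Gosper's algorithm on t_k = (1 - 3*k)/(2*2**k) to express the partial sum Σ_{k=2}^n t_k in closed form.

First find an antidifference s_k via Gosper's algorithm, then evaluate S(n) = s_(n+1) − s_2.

S(n) = 2**(-n - 1)*(-2**(n + 2) + 3*n + 5)

t_(k+1)/t_k = (3*k + 2)/(2*(3*k - 1)).
A = 1/2, B = 1, C = k - 1/3.
f must satisfy (1/2)·f(k+1) − (1)·f(k) = k - 1/3.
From deg A=0, deg B=0, deg C=1: d=1.
Solving with deg f ≤ 1: f(k) = -2*(3*k + 2)/3.
Certificate R = B(k−1)f/C = -2*(3*k + 2)/(3*k - 1) gives s_k = (3*k + 2)/2**k.
s_(k+1) − s_k = (1 - 3*k)/(2*2**k) = t_k.
Telescope: S(n) = s_(n+1) − s_(2) = 2**(-n - 1)*(3*n + 5) − (2) = 2**(-n - 1)*(-2**(n + 2) + 3*n + 5).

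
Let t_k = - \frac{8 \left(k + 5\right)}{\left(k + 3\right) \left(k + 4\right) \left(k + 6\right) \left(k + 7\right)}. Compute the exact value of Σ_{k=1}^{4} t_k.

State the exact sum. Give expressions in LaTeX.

Σ = -15/154

Step 1: r(k) = (k + 3)*(k + 6)**2/((k + 5)**2*(k + 8)).
So A=k + 3 and B=k + 8, with C=k**2 + 10*k + 25.
f must satisfy (k + 3)·f(k+1) − (k + 7)·f(k) = k**2 + 10*k + 25.
deg f ≤ 4 (via 1,1,2).
Solving with deg f ≤ 4: f(k) = k*(k + 4)*(k + 5)*(k + 9)/36.
R(k) = B(k−1)·f(k)/C(k) = k*(k + 4)*(k + 7)*(k + 9)/(36*(k + 5)); s_k = R·t_k = 2*k*(-k - 9)/(9*(k**2 + 9*k + 18)).
s_(k+1) − s_k = 8*(-k - 5)/(k**4 + 20*k**3 + 145*k**2 + 450*k + 504) = t_k.
Evaluate s at k=5 and k=1: -35/198 and -5/63; difference -15/154.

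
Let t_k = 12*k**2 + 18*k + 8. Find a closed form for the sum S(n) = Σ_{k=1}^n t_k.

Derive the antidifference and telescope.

Ratio r(k) = (6*k**2 + 21*k + 19)/(6*k**2 + 9*k + 4).
Take A(k)=1, B(k)=1, C(k)=k**2 + 3*k/2 + 2/3.
Need (1)·f(k+1) − (1)·f(k) = k**2 + 3*k/2 + 2/3.
Degrees (0,0,2) ⇒ d ≤ 3.
Coefficient equations give f(k) = k*(4*k**2 + 3*k + 1)/12.
R(k) = B(k−1)·f(k)/C(k) = k*(4*k**2 + 3*k + 1)/(2*(6*k**2 + 9*k + 4)); s_k = R·t_k = k*(4*k**2 + 3*k + 1).
s_(k+1) − s_k = 12*k**2 + 18*k + 8 = t_k.
s_(n+1) = 4*n**3 + 15*n**2 + 19*n + 8 and s_(1) = 8, so S(n) = n*(4*n**2 + 15*n + 19).

S(n) = n*(4*n**2 + 15*n + 19)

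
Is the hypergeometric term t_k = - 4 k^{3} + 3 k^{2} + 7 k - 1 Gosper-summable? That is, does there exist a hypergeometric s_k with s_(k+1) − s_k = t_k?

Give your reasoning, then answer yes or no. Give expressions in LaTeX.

Yes. s_k = k \left(- k^{3} + 3 k^{2} + k - 4\right).

r(k) = (4*k**3 + 9*k**2 - k - 5)/(4*k**3 - 3*k**2 - 7*k + 1) after simplifying.
A = 1, B = 1, C = k**3 - 3*k**2/4 - 7*k/4 + 1/4.
Key eq: (1)·f(k+1) = (1)·f(k) + (k**3 - 3*k**2/4 - 7*k/4 + 1/4).
Degrees (0,0,3) ⇒ d ≤ 4.
Coefficient equations give f(k) = k*(k**3 - 3*k**2 - k + 4)/4.
R(k) = B(k−1)·f(k)/C(k) = k*(k**3 - 3*k**2 - k + 4)/(4*k**3 - 3*k**2 - 7*k + 1); s_k = R·t_k = k*(-k**3 + 3*k**2 + k - 4).
Verify: -4*k**3 + 3*k**2 + 7*k - 1 matches t_k.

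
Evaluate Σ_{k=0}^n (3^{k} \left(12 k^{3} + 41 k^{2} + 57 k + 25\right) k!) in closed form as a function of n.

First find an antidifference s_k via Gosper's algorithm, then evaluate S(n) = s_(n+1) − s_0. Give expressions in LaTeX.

S(n) = 12 \cdot 3^{n} n^{3} n! + 45 \cdot 3^{n} n^{2} n! + 60 \cdot 3^{n} n n! + 27 \cdot 3^{n} n! - 2

Step 1: r(k) = 3*(12*k**4 + 89*k**3 + 252*k**2 + 310*k + 135)/(12*k**3 + 41*k**2 + 57*k + 25).
Normal form (A,B,C) = (3*k + 3, 1, k**3 + 41*k**2/12 + 19*k/4 + 25/12).
f must satisfy (3*k + 3)·f(k+1) − (1)·f(k) = k**3 + 41*k**2/12 + 19*k/4 + 25/12.
Bound: deg f ≤ 2.
Coefficient equations give f(k) = (4*k**2 + 3*k + 2)/12.
So s_k = (B(k−1)f/C)·t_k = ((4*k**2 + 3*k + 2)/(12*k**3 + 41*k**2 + 57*k + 25))·t_k = 3**k*(4*k**2 + 3*k + 2)*factorial(k).
Δs = 3**k*(12*k**3 + 41*k**2 + 57*k + 25)*factorial(k), as required.
s_(n+1) = 3**(n + 1)*(4*n**2 + 11*n + 9)*factorial(n + 1) and s_(0) = 2, so S(n) = 12*3**n*n**3*factorial(n) + 45*3**n*n**2*factorial(n) + 60*3**n*n*factorial(n) + 27*3**n*factorial(n) - 2.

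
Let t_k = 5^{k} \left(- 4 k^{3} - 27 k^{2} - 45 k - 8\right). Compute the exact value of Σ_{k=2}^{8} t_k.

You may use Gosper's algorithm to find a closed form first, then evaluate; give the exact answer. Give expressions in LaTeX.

Σ = -1892577700

The ratio is 5*(4*k**3 + 39*k**2 + 111*k + 84)/(4*k**3 + 27*k**2 + 45*k + 8).
So A=5 and B=1, with C=k**3 + 27*k**2/4 + 45*k/4 + 2.
Key eq: (5)·f(k+1) = (1)·f(k) + (k**3 + 27*k**2/4 + 45*k/4 + 2).
Degrees (0,0,3) ⇒ d ≤ 3.
Match coefficients ⇒ f(k) = (k**3 + 3*k**2 - 3)/4.
R(k) = B(k−1)·f(k)/C(k) = (k**3 + 3*k**2 - 3)/(4*k**3 + 27*k**2 + 45*k + 8); s_k = R·t_k = 5**k*(-k**3 - 3*k**2 + 3).
Check: Δs_k = 5**k*(-4*k**3 - 27*k**2 - 45*k - 8). ✓
Σ_(k=2)^(8) t_k = s_(9) − s_(2) = -1892578125 − (-425) = -1892577700.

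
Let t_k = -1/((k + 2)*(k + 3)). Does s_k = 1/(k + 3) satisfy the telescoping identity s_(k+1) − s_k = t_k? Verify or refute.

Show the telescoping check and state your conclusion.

Invalid: residual 2/(k**3 + 9*k**2 + 26*k + 24) ≠ 0.

s_(k+1) = 1/(k + 4)
s_(k+1) − s_k = -1/((k + 3)*(k + 4))
(s_(k+1) − s_k) − t_k = 2/(k**3 + 9*k**2 + 26*k + 24)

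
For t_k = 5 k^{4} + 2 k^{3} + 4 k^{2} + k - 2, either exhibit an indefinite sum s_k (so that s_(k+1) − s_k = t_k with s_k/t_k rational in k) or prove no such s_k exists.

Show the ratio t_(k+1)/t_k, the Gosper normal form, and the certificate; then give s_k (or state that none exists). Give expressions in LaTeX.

s_k = k \left(k^{4} - 2 k^{3} + 2 k^{2} - k - 2\right)

r(k) = (5*k**4 + 22*k**3 + 40*k**2 + 35*k + 10)/(5*k**4 + 2*k**3 + 4*k**2 + k - 2) after simplifying.
Factor: A=1; B=1; C=k**4 + 2*k**3/5 + 4*k**2/5 + k/5 - 2/5.
Solve (1)·f(k+1) − (1)·f(k) = k**4 + 2*k**3/5 + 4*k**2/5 + k/5 - 2/5.
Bound: deg f ≤ 5.
A polynomial solution: f(k) = k*(k**2 - k - 1)*(k**2 - k + 2)/5.
So s_k = (B(k−1)f/C)·t_k = (k*(k**2 - k - 1)*(k**2 - k + 2)/(5*k**4 + 2*k**3 + 4*k**2 + k - 2))·t_k = k*(k**4 - 2*k**3 + 2*k**2 - k - 2).
Check: Δs_k = 5*k**4 + 2*k**3 + 4*k**2 + k - 2. ✓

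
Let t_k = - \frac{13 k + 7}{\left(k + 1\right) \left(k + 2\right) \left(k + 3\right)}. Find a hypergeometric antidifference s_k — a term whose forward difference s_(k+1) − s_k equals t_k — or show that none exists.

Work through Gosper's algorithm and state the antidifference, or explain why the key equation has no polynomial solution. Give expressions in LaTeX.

s_k = \frac{k \left(- 5 k - 2\right)}{\left(k + 1\right) \left(k + 2\right)}

The ratio is (k + 1)*(13*k + 20)/((k + 4)*(13*k + 7)).
Gosper form: A/B · C(k+1)/C(k) with A=k + 1, B=k + 4, C=k + 7/13.
Key eq: (k + 1)·f(k+1) = (k + 3)·f(k) + (k + 7/13).
Bound: deg f ≤ 2.
Solve for f: f(k) = k*(5*k + 2)/13 (degree 2 ≤ 2).
So s_k = (B(k−1)f/C)·t_k = (k*(k + 3)*(5*k + 2)/(13*k + 7))·t_k = k*(-5*k - 2)/((k + 1)*(k + 2)).
s_(k+1) − s_k = (-13*k - 7)/(k**3 + 6*k**2 + 11*k + 6) = t_k.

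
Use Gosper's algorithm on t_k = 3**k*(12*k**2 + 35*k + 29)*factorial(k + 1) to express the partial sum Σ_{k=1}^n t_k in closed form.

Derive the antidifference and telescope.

S(n) = 12*3**n*n*factorial(n + 2) + 15*3**n*factorial(n + 2) - 30

The ratio is 3*(12*k**3 + 83*k**2 + 194*k + 152)/(12*k**2 + 35*k + 29).
Normal form (A,B,C) = (3*k + 6, 1, k**2 + 35*k/12 + 29/12).
Key eq: (3*k + 6)·f(k+1) = (1)·f(k) + (k**2 + 35*k/12 + 29/12).
deg f ≤ 1 (via 1,0,2).
Coefficient equations give f(k) = (4*k + 1)/12.
Certificate R = B(k−1)f/C = (4*k + 1)/(12*k**2 + 35*k + 29) gives s_k = 3**k*(4*k + 1)*factorial(k + 1).
s_(k+1) − s_k = 3**k*(12*k**2 + 35*k + 29)*factorial(k + 1) = t_k.
Telescope: S(n) = s_(n+1) − s_(1) = 3**(n + 1)*(4*n + 5)*factorial(n + 2) − (30) = 12*3**n*n*factorial(n + 2) + 15*3**n*factorial(n + 2) - 30.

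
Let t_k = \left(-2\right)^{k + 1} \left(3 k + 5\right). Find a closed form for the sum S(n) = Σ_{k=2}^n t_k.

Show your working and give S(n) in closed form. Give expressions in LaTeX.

S(n) = - 4 \left(-2\right)^{n} n + 4 \left(-2\right)^{n + 1} - 24

Compute t_(k+1)/t_k: get 2*(-3*k - 8)/(3*k + 5).
Gosper form: A/B · C(k+1)/C(k) with A=-2, B=1, C=k + 5/3.
Set up (-2)·f(k+1) − (1)·f(k) − (k + 5/3) = 0.
From deg A=0, deg B=0, deg C=1: d=1.
Coefficient equations give f(k) = -(k + 1)/3.
Certificate R = B(k−1)f/C = -(k + 1)/(3*k + 5) gives s_k = 2*(-2)**k*(k + 1).
Verify: (-2)**(k + 1)*(3*k + 5) matches t_k.
Σ_(k=2)^n t_k = s_(n+1) − s_(2) = ((-2)**(n + 2)*(-n - 2)) − (24), i.e. -4*(-2)**n*n + 4*(-2)**(n + 1) - 24.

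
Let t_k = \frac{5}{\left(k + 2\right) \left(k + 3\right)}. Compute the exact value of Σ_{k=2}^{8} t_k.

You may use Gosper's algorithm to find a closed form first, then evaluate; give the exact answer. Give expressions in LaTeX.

Σ = 35/44

Ratio r(k) = (k + 2)/(k + 4).
So A=k + 2 and B=k + 4, with C=1.
Key eq: (k + 2)·f(k+1) = (k + 3)·f(k) + (1).
From deg A=1, deg B=1, deg C=0: d=1.
Solve for f: f(k) = k/2 (degree 1 ≤ 1).
So s_k = (B(k−1)f/C)·t_k = (k*(k + 3)/2)·t_k = 5*k/(2*(k + 2)).
Check: Δs_k = 5/(k**2 + 5*k + 6). ✓
Telescoping: Σ = s_(9) − s_(2) = 45/22 − (5/4) = 35/44.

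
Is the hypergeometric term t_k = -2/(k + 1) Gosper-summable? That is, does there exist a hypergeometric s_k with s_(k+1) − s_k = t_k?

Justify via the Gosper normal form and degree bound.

No — the linear system for f has no solution.

Step 1: r(k) = (k + 1)/(k + 2).
Factor: A=k + 1; B=k + 2; C=1.
f must satisfy (k + 1)·f(k+1) − (k + 1)·f(k) = 1.
deg f ≤ 0 (via 1,1,0).
Put f(k) = c0: A·f(k+1) − B(k−1)·f(k) − C = -1; need -1 = 0 — inconsistent ⇒ no f, not summable.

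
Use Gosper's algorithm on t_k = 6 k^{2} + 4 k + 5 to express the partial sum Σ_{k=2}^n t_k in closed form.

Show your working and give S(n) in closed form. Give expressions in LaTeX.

Step 1: r(k) = (6*k**2 + 16*k + 15)/(6*k**2 + 4*k + 5).
So A=1 and B=1, with C=k**2 + 2*k/3 + 5/6.
Solve (1)·f(k+1) − (1)·f(k) = k**2 + 2*k/3 + 5/6.
deg f ≤ 3 (via 0,0,2).
Match coefficients ⇒ f(k) = k*(2*k**2 - k + 4)/6.
Certificate R = B(k−1)f/C = k*(2*k**2 - k + 4)/(6*k**2 + 4*k + 5) gives s_k = k*(2*k**2 - k + 4).
Verify: 6*k**2 + 4*k + 5 matches t_k.
Telescope: S(n) = s_(n+1) − s_(2) = 2*n**3 + 5*n**2 + 8*n + 5 − (20) = 2*n**3 + 5*n**2 + 8*n - 15.

S(n) = 2 n^{3} + 5 n^{2} + 8 n - 15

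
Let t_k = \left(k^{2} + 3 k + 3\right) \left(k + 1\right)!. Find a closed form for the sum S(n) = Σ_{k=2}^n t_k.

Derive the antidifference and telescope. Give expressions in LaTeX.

S(n) = n \left(n + 2\right)! + 2 \left(n + 2\right)! - 18

Compute t_(k+1)/t_k: get (k + 2)*(3*k + (k + 1)**2 + 6)/(k**2 + 3*k + 3).
A = k + 2, B = 1, C = k**2 + 3*k + 3.
Need (k + 2)·f(k+1) − (1)·f(k) = k**2 + 3*k + 3.
deg f ≤ 1 (via 1,0,2).
Solving with deg f ≤ 1: f(k) = k + 1.
R(k) = B(k−1)·f(k)/C(k) = (k + 1)/(k**2 + 3*k + 3); s_k = R·t_k = (k + 1)*factorial(k + 1).
Verify: (k**2 + 3*k + 3)*factorial(k + 1) matches t_k.
s_(n+1) = (n + 2)*factorial(n + 2) and s_(2) = 18, so S(n) = n*factorial(n + 2) + 2*factorial(n + 2) - 18.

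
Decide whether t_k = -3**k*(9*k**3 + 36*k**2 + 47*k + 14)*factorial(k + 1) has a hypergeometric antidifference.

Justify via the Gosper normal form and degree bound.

Ratio r(k) = 3*(9*k**4 + 81*k**3 + 272*k**2 + 398*k + 212)/(9*k**3 + 36*k**2 + 47*k + 14).
Gosper form: A/B · C(k+1)/C(k) with A=3*k + 6, B=1, C=k**3 + 4*k**2 + 47*k/9 + 14/9.
Solve (3*k + 6)·f(k+1) − (1)·f(k) = k**3 + 4*k**2 + 47*k/9 + 14/9.
From deg A=1, deg B=0, deg C=3: d=2.
Solve for f: f(k) = (k + 1)*(3*k - 2)/9 (degree 2 ≤ 2).
Get s_k = R·t_k = -3**k*(k + 1)*(3*k - 2)*factorial(k + 1) with R(k) = B(k−1)f(k)/C(k) = (k + 1)*(3*k - 2)/(9*k**3 + 36*k**2 + 47*k + 14).
s_(k+1) − s_k = -3**k*(9*k**3 + 36*k**2 + 47*k + 14)*factorial(k + 1) = t_k.

Yes. s_k = -3**k*(k + 1)*(3*k - 2)*factorial(k + 1).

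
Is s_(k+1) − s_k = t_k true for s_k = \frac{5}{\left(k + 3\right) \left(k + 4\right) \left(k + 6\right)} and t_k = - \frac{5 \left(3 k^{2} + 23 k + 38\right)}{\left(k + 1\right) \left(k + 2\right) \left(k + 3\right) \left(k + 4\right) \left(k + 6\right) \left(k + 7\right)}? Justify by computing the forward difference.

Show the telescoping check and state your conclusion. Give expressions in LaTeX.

s_(k+1) = 5/((k + 4)*(k + 5)*(k + 7))
s_(k+1) − s_k = 5*(-3*k - 17)/(k**5 + 25*k**4 + 245*k**3 + 1175*k**2 + 2754*k + 2520)
(s_(k+1) − s_k) − t_k = 60*(k**2 + 8*k + 13)/(k**7 + 28*k**6 + 322*k**5 + 1960*k**4 + 6769*k**3 + 13132*k**2 + 13068*k + 5040)

Invalid: residual \frac{60 \left(k^{2} + 8 k + 13\right)}{k^{7} + 28 k^{6} + 322 k^{5} + 1960 k^{4} + 6769 k^{3} + 13132 k^{2} + 13068 k + 5040} ≠ 0.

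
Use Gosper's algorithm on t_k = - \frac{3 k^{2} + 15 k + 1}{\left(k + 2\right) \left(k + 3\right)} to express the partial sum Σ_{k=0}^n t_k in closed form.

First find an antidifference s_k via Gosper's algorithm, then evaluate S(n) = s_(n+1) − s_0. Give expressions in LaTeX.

t_(k+1)/t_k = (k + 2)*(15*k + 3*(k + 1)**2 + 16)/((k + 4)*(3*k**2 + 15*k + 1)).
Normal form (A,B,C) = (k + 2, k + 4, k**2 + 5*k + 1/3).
Set up (k + 2)·f(k+1) − (k + 3)·f(k) − (k**2 + 5*k + 1/3) = 0.
From deg A=1, deg B=1, deg C=2: d=2.
Match coefficients ⇒ f(k) = k*(6*k - 5)/6.
Then R = B(k−1)f/C = k*(k + 3)*(6*k - 5)/(2*(3*k**2 + 15*k + 1)), so s_k = R(k)·t_k = k*(5 - 6*k)/(2*(k + 2)).
Verify: (-3*k**2 - 15*k - 1)/(k**2 + 5*k + 6) matches t_k.
Telescope: S(n) = s_(n+1) − s_(0) = (-6*n**2 - 7*n - 1)/(2*(n + 3)) − (0) = (-6*n**2 - 7*n - 1)/(2*(n + 3)).

S(n) = \frac{- 6 n^{2} - 7 n - 1}{2 \left(n + 3\right)}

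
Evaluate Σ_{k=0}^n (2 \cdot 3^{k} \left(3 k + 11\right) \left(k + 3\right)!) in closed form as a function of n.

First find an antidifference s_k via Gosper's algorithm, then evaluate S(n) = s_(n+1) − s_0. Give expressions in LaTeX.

The ratio is 3*(k + 4)*(3*k + 14)/(3*k + 11).
A = 3*k + 12, B = 1, C = k + 11/3.
f must satisfy (3*k + 12)·f(k+1) − (1)·f(k) = k + 11/3.
From deg A=1, deg B=0, deg C=1: d=0.
Coefficient equations give f(k) = 1/3.
Certificate R = B(k−1)f/C = 1/(3*k + 11) gives s_k = 2*3**k*factorial(k + 3).
Δs = 2*3**k*(3*k + 11)*factorial(k + 3), as required.
Telescope: S(n) = s_(n+1) − s_(0) = 6*3**n*factorial(n + 4) − (12) = 6*3**n*factorial(n + 4) - 12.

S(n) = 6 \cdot 3^{n} \left(n + 4\right)! - 12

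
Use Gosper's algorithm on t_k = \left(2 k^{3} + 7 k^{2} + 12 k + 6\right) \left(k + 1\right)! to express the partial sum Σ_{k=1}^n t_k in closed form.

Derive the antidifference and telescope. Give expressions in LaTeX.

S(n) = 2 n^{4} n! + 11 n^{3} n! + 22 n^{2} n! + 19 n n! + 6 n! - 6

r(k) = (2*k**4 + 17*k**3 + 58*k**2 + 91*k + 54)/(2*k**3 + 7*k**2 + 12*k + 6) after simplifying.
So A=k + 2 and B=1, with C=k**3 + 7*k**2/2 + 6*k + 3.
f must satisfy (k + 2)·f(k+1) − (1)·f(k) = k**3 + 7*k**2/2 + 6*k + 3.
d = 2 from the (1,0,3) case.
Match coefficients ⇒ f(k) = k*(2*k + 1)/2.
So s_k = (B(k−1)f/C)·t_k = (k*(2*k + 1)/(2*k**3 + 7*k**2 + 12*k + 6))·t_k = k*(2*k + 1)*factorial(k + 1).
Δs = (2*k**3 + 7*k**2 + 12*k + 6)*factorial(k + 1), as required.
Telescope: S(n) = s_(n+1) − s_(1) = (n + 1)*(2*n + 3)*factorial(n + 2) − (6) = 2*n**4*factorial(n) + 11*n**3*factorial(n) + 22*n**2*factorial(n) + 19*n*factorial(n) + 6*factorial(n) - 6.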